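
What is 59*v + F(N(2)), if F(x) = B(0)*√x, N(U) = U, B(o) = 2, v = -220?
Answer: -12980 + 2*√2 ≈ -12977.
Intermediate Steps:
F(x) = 2*√x
59*v + F(N(2)) = 59*(-220) + 2*√2 = -12980 + 2*√2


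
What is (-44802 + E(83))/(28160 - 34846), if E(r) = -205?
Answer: 45007/6686 ≈ 6.7315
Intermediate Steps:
(-44802 + E(83))/(28160 - 34846) = (-44802 - 205)/(28160 - 34846) = -45007/(-6686) = -45007*(-1/6686) = 45007/6686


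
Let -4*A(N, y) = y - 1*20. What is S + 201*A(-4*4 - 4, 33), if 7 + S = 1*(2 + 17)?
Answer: -2565/4 ≈ -641.25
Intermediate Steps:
A(N, y) = 5 - y/4 (A(N, y) = -(y - 1*20)/4 = -(y - 20)/4 = -(-20 + y)/4 = 5 - y/4)
S = 12 (S = -7 + 1*(2 + 17) = -7 + 1*19 = -7 + 19 = 12)
S + 201*A(-4*4 - 4, 33) = 12 + 201*(5 - ¼*33) = 12 + 201*(5 - 33/4) = 12 + 201*(-13/4) = 12 - 2613/4 = -2565/4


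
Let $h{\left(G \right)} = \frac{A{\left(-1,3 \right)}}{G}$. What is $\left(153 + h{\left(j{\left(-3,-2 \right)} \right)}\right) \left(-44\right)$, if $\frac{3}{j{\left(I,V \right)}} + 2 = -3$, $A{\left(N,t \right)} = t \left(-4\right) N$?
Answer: $-5852$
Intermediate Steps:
$A{\left(N,t \right)} = - 4 N t$ ($A{\left(N,t \right)} = - 4 t N = - 4 N t$)
$j{\left(I,V \right)} = - \frac{3}{5}$ ($j{\left(I,V \right)} = \frac{3}{-2 - 3} = \frac{3}{-5} = 3 \left(- \frac{1}{5}\right) = - \frac{3}{5}$)
$h{\left(G \right)} = \frac{12}{G}$ ($h{\left(G \right)} = \frac{\left(-4\right) \left(-1\right) 3}{G} = \frac{12}{G}$)
$\left(153 + h{\left(j{\left(-3,-2 \right)} \right)}\right) \left(-44\right) = \left(153 + \frac{12}{- \frac{3}{5}}\right) \left(-44\right) = \left(153 + 12 \left(- \frac{5}{3}\right)\right) \left(-44\right) = \left(153 - 20\right) \left(-44\right) = 133 \left(-44\right) = -5852$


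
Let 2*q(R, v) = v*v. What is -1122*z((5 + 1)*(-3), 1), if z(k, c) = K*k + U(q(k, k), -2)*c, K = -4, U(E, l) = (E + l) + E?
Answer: -442068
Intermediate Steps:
q(R, v) = v**2/2 (q(R, v) = (v*v)/2 = v**2/2)
U(E, l) = l + 2*E
z(k, c) = -4*k + c*(-2 + k**2) (z(k, c) = -4*k + (-2 + 2*(k**2/2))*c = -4*k + (-2 + k**2)*c = -4*k + c*(-2 + k**2))
-1122*z((5 + 1)*(-3), 1) = -1122*(-4*(5 + 1)*(-3) + 1*(-2 + ((5 + 1)*(-3))**2)) = -1122*(-24*(-3) + 1*(-2 + (6*(-3))**2)) = -1122*(-4*(-18) + 1*(-2 + (-18)**2)) = -1122*(72 + 1*(-2 + 324)) = -1122*(72 + 1*322) = -1122*(72 + 322) = -1122*394 = -442068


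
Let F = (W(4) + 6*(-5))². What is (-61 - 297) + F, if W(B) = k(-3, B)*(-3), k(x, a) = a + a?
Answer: 2558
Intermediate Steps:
k(x, a) = 2*a
W(B) = -6*B (W(B) = (2*B)*(-3) = -6*B)
F = 2916 (F = (-6*4 + 6*(-5))² = (-24 - 30)² = (-54)² = 2916)
(-61 - 297) + F = (-61 - 297) + 2916 = -358 + 2916 = 2558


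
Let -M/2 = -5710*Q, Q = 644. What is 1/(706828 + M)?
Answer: 1/8061308 ≈ 1.2405e-7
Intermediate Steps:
M = 7354480 (M = -(-11420)*644 = -2*(-3677240) = 7354480)
1/(706828 + M) = 1/(706828 + 7354480) = 1/8061308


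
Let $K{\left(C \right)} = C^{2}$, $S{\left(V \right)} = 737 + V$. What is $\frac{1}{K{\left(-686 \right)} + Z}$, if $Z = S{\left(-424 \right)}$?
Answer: $\frac{1}{470909} \approx 2.1236 \cdot 10^{-6}$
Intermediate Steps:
$Z = 313$ ($Z = 737 - 424 = 313$)
$\frac{1}{K{\left(-686 \right)} + Z} = \frac{1}{\left(-686\right)^{2} + 313} = \frac{1}{470596 + 313} = \frac{1}{470909}$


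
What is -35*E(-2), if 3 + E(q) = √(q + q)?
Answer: 105 - 70*I ≈ 105.0 - 70.0*I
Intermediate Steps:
E(q) = -3 + √2*√q (E(q) = -3 + √(q + q) = -3 + √(2*q) = -3 + √2*√q)
-35*E(-2) = -35*(-3 + √2*√(-2)) = -35*(-3 + √2*(I*√2)) = -35*(-3 + 2*I) = 105 - 70*I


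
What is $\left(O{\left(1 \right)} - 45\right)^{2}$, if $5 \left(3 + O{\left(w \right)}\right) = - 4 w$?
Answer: $\frac{59536}{25} \approx 2381.4$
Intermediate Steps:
$O{\left(w \right)} = -3 - \frac{4 w}{5}$ ($O{\left(w \right)} = -3 + \frac{\left(-4\right) w}{5} = -3 - \frac{4 w}{5}$)
$\left(O{\left(1 \right)} - 45\right)^{2} = \left(\left(-3 - \frac{4}{5}\right) - 45\right)^{2} = \left(- \frac{19}{5} - 45\right)^{2} = \left(- \frac{244}{5}\right)^{2} = \frac{59536}{25}$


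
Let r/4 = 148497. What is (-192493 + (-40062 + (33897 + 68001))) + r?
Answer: 463331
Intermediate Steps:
r = 593988 (r = 4*148497 = 593988)
(-192493 + (-40062 + (33897 + 68001))) + r = (-192493 + (-40062 + (33897 + 68001))) + 593988 = (-192493 + (-40062 + 101898)) + 593988 = (-192493 + 61836) + 593988 = -130657 + 593988 = 463331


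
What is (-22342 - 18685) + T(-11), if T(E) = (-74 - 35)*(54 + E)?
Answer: -45714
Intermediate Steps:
T(E) = -5886 - 109*E (T(E) = -109*(54 + E) = -5886 - 109*E)
(-22342 - 18685) + T(-11) = (-22342 - 18685) + (-5886 - 109*(-11)) = -41027 + (-5886 + 1199) = -41027 - 4687 = -45714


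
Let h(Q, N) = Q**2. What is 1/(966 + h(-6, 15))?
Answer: 1/1002 ≈ 0.00099800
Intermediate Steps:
1/(966 + h(-6, 15)) = 1/(966 + (-6)**2) = 1/(966 + 36) = 1/1002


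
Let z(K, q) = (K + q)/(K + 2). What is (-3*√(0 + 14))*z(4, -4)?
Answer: 0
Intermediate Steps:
z(K, q) = (K + q)/(2 + K)
(-3*√(0 + 14))*z(4, -4) = (-3*√(0 + 14))*((4 - 4)/(2 + 4)) = (-3*√14)*(0/6) = (-3*√14)*((⅙)*0) = -3*√14*0 = 0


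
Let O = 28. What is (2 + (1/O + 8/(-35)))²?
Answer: 64009/19600 ≈ 3.2658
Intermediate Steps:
(2 + (1/O + 8/(-35)))² = (2 + (1/28 + 8/(-35)))² = (2 + (1*(1/28) + 8*(-1/35)))² = (2 + (1/28 - 8/35))² = (2 - 27/140)² = (253/140)² = 64009/19600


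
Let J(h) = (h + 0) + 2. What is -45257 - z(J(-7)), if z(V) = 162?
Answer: -45419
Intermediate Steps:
J(h) = 2 + h (J(h) = h + 2 = 2 + h)
-45257 - z(J(-7)) = -45257 - 1*162 = -45257 - 162 = -45419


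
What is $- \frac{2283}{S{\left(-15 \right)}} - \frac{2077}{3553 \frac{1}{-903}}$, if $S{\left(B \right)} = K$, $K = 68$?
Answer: $\frac{7024977}{14212} \approx 494.3$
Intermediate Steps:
$S{\left(B \right)} = 68$
$- \frac{2283}{S{\left(-15 \right)}} - \frac{2077}{3553 \frac{1}{-903}} = - \frac{2283}{68} - \frac{2077}{3553 \frac{1}{-903}} = \left(-2283\right) \frac{1}{68} - \frac{2077}{3553 \left(- \frac{1}{903}\right)} = - \frac{2283}{68} - \frac{2077}{- \frac{3553}{903}} = - \frac{2283}{68} - - \frac{1875531}{3553} = - \frac{2283}{68} + \frac{1875531}{3553} = \frac{7024977}{14212}$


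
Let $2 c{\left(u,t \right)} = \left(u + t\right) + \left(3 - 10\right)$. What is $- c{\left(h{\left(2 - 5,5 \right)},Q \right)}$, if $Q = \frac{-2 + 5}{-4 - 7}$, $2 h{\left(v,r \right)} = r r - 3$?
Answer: $- \frac{41}{22} \approx -1.8636$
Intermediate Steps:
$h{\left(v,r \right)} = - \frac{3}{2} + \frac{r^{2}}{2}$ ($h{\left(v,r \right)} = \frac{r r - 3}{2} = \frac{r^{2} - 3}{2} = \frac{-3 + r^{2}}{2} = - \frac{3}{2} + \frac{r^{2}}{2}$)
$Q = - \frac{3}{11}$ ($Q = \frac{3}{-11} = 3 \left(- \frac{1}{11}\right) = - \frac{3}{11} \approx -0.27273$)
$c{\left(u,t \right)} = - \frac{7}{2} + \frac{t}{2} + \frac{u}{2}$ ($c{\left(u,t \right)} = \frac{\left(u + t\right) + \left(3 - 10\right)}{2} = \frac{\left(t + u\right) - 7}{2} = \frac{-7 + t + u}{2} = - \frac{7}{2} + \frac{t}{2} + \frac{u}{2}$)
$- c{\left(h{\left(2 - 5,5 \right)},Q \right)} = - (- \frac{7}{2} + \frac{1}{2} \left(- \frac{3}{11}\right) + \frac{- \frac{3}{2} + \frac{5^{2}}{2}}{2}) = - (- \frac{7}{2} - \frac{3}{22} + \frac{- \frac{3}{2} + \frac{1}{2} \cdot 25}{2}) = - (- \frac{7}{2} - \frac{3}{22} + \frac{- \frac{3}{2} + \frac{25}{2}}{2}) = - (- \frac{7}{2} - \frac{3}{22} + \frac{1}{2} \cdot 11) = - (- \frac{7}{2} - \frac{3}{22} + \frac{11}{2}) = \left(-1\right) \frac{41}{22} = - \frac{41}{22}$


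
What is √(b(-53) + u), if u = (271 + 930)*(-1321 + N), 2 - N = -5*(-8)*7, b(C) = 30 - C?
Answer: 2*I*√480079 ≈ 1385.8*I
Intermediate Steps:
N = -278 (N = 2 - (-5*(-8))*7 = 2 - 40*7 = 2 - 1*280 = 2 - 280 = -278)
u = -1920399 (u = (271 + 930)*(-1321 - 278) = 1201*(-1599) = -1920399)
√(b(-53) + u) = √((30 - 1*(-53)) - 1920399) = √((30 + 53) - 1920399) = √(83 - 1920399) = √(-1920316) = 2*I*√480079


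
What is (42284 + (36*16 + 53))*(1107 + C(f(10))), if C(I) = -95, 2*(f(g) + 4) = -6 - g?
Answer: 43427956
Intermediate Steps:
f(g) = -7 - g/2 (f(g) = -4 + (-6 - g)/2 = -4 + (-3 - g/2) = -7 - g/2)
(42284 + (36*16 + 53))*(1107 + C(f(10))) = (42284 + (36*16 + 53))*(1107 - 95) = (42284 + (576 + 53))*1012 = (42284 + 629)*1012 = 42913*1012 = 43427956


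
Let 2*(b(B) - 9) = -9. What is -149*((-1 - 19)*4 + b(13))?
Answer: 22499/2 ≈ 11250.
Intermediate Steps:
b(B) = 9/2 (b(B) = 9 + (½)*(-9) = 9 - 9/2 = 9/2)
-149*((-1 - 19)*4 + b(13)) = -149*((-1 - 19)*4 + 9/2) = -149*(-20*4 + 9/2) = -149*(-80 + 9/2) = -149*(-151/2) = 22499/2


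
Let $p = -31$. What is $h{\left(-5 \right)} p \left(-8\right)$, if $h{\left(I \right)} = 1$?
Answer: $248$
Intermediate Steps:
$h{\left(-5 \right)} p \left(-8\right) = 1 \left(-31\right) \left(-8\right) = \left(-31\right) \left(-8\right) = 248$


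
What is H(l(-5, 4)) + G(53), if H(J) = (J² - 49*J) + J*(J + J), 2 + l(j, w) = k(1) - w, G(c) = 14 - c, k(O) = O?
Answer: 281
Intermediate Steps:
l(j, w) = -1 - w (l(j, w) = -2 + (1 - w) = -1 - w)
H(J) = -49*J + 3*J² (H(J) = (J² - 49*J) + J*(2*J) = (J² - 49*J) + 2*J² = -49*J + 3*J²)
H(l(-5, 4)) + G(53) = (-1 - 1*4)*(-49 + 3*(-1 - 1*4)) + (14 - 1*53) = (-1 - 4)*(-49 + 3*(-1 - 4)) + (14 - 53) = -5*(-49 + 3*(-5)) - 39 = -5*(-49 - 15) - 39 = -5*(-64) - 39 = 320 - 39 = 281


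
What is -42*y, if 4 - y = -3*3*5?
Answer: -2058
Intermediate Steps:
y = 49 (y = 4 - (-3*3)*5 = 4 - (-9)*5 = 4 - 1*(-45) = 4 + 45 = 49)
-42*y = -42*49 = -2058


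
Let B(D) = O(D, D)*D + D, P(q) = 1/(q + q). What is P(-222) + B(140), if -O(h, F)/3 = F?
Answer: -26045041/444 ≈ -58660.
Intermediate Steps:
P(q) = 1/(2*q)
O(h, F) = -3*F
B(D) = D - 3*D² (B(D) = (-3*D)*D + D = -3*D² + D = D - 3*D²)
P(-222) + B(140) = (½)/(-222) + 140*(1 - 3*140) = (½)*(-1/222) + 140*(1 - 420) = -1/444 + 140*(-419) = -1/444 - 58660 = -26045041/444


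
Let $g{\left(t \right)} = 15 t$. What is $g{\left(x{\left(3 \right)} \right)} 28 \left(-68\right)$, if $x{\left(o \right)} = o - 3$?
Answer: $0$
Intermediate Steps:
$x{\left(o \right)} = -3 + o$ ($x{\left(o \right)} = o - 3 = -3 + o$)
$g{\left(x{\left(3 \right)} \right)} 28 \left(-68\right) = 15 \left(-3 + 3\right) 28 \left(-68\right) = 15 \cdot 0 \cdot 28 \left(-68\right) = 0 \cdot 28 \left(-68\right) = 0 \left(-68\right) = 0$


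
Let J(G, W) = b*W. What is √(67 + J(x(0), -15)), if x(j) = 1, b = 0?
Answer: √67 ≈ 8.1853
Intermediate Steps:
J(G, W) = 0 (J(G, W) = 0*W = 0)
√(67 + J(x(0), -15)) = √(67 + 0) = √67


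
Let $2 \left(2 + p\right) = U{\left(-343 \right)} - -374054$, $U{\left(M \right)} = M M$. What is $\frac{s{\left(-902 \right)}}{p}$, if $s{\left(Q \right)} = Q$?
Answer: $- \frac{1804}{491699} \approx -0.0036689$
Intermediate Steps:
$U{\left(M \right)} = M^{2}$
$p = \frac{491699}{2}$ ($p = -2 + \frac{\left(-343\right)^{2} - -374054}{2} = -2 + \frac{117649 + 374054}{2} = -2 + \frac{1}{2} \cdot 491703 = -2 + \frac{491703}{2} = \frac{491699}{2} \approx 2.4585 \cdot 10^{5}$)
$\frac{s{\left(-902 \right)}}{p} = - \frac{902}{\frac{491699}{2}} = \left(-902\right) \frac{2}{491699} = - \frac{1804}{491699}$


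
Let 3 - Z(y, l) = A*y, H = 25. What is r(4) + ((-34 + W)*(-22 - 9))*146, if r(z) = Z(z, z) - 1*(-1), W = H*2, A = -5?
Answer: -72392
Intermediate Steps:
Z(y, l) = 3 + 5*y (Z(y, l) = 3 - (-5)*y = 3 + 5*y)
W = 50 (W = 25*2 = 50)
r(z) = 4 + 5*z (r(z) = (3 + 5*z) - 1*(-1) = (3 + 5*z) + 1 = 4 + 5*z)
r(4) + ((-34 + W)*(-22 - 9))*146 = (4 + 5*4) + ((-34 + 50)*(-22 - 9))*146 = (4 + 20) + (16*(-31))*146 = 24 - 496*146 = 24 - 72416 = -72392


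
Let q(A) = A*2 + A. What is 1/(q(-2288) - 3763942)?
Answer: -1/3770806 ≈ -2.6520e-7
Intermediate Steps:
q(A) = 3*A (q(A) = 2*A + A = 3*A)
1/(q(-2288) - 3763942) = 1/(3*(-2288) - 3763942) = 1/(-6864 - 3763942) = 1/(-3770806) = -1/3770806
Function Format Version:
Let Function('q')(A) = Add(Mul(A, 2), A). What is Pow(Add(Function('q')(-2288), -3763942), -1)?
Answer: Rational(-1, 3770806) ≈ -2.6520e-7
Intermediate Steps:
Function('q')(A) = Mul(3, A) (Function('q')(A) = Add(Mul(2, A), A) = Mul(3, A))
Pow(Add(Function('q')(-2288), -3763942), -1) = Pow(Add(Mul(3, -2288), -3763942), -1) = Pow(Add(-6864, -3763942), -1) = Pow(-3770806, -1) = Rational(-1, 3770806)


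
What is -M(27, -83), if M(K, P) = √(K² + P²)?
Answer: -√7618 ≈ -87.281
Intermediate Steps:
-M(27, -83) = -√(27² + (-83)²) = -√(729 + 6889) = -√7618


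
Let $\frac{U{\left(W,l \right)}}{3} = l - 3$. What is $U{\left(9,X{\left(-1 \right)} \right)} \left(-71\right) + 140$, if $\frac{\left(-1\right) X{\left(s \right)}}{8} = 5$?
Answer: $9299$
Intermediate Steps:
$X{\left(s \right)} = -40$ ($X{\left(s \right)} = \left(-8\right) 5 = -40$)
$U{\left(W,l \right)} = -9 + 3 l$ ($U{\left(W,l \right)} = 3 \left(l - 3\right) = 3 \left(-3 + l\right) = -9 + 3 l$)
$U{\left(9,X{\left(-1 \right)} \right)} \left(-71\right) + 140 = \left(-9 + 3 \left(-40\right)\right) \left(-71\right) + 140 = \left(-9 - 120\right) \left(-71\right) + 140 = \left(-129\right) \left(-71\right) + 140 = 9159 + 140 = 9299$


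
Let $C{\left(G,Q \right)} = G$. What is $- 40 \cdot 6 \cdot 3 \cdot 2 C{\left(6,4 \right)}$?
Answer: $-8640$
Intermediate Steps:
$- 40 \cdot 6 \cdot 3 \cdot 2 C{\left(6,4 \right)} = - 40 \cdot 6 \cdot 3 \cdot 2 \cdot 6 = - 40 \cdot 18 \cdot 2 \cdot 6 = \left(-40\right) 36 \cdot 6 = \left(-1440\right) 6 = -8640$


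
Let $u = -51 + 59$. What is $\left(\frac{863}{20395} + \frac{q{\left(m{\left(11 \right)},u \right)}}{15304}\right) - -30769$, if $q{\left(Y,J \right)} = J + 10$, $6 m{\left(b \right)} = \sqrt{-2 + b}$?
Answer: $\frac{4801895080491}{156062540} \approx 30769.0$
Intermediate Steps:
$u = 8$
$m{\left(b \right)} = \frac{\sqrt{-2 + b}}{6}$
$q{\left(Y,J \right)} = 10 + J$
$\left(\frac{863}{20395} + \frac{q{\left(m{\left(11 \right)},u \right)}}{15304}\right) - -30769 = \left(\frac{863}{20395} + \frac{10 + 8}{15304}\right) - -30769 = \left(863 \cdot \frac{1}{20395} + 18 \cdot \frac{1}{15304}\right) + 30769 = \left(\frac{863}{20395} + \frac{9}{7652}\right) + 30769 = \frac{6787231}{156062540} + 30769 = \frac{4801895080491}{156062540}$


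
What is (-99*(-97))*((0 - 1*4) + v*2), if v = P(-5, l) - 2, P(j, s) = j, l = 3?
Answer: -172854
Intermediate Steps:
v = -7 (v = -5 - 2 = -7)
(-99*(-97))*((0 - 1*4) + v*2) = (-99*(-97))*((0 - 1*4) - 7*2) = 9603*((0 - 4) - 14) = 9603*(-4 - 14) = 9603*(-18) = -172854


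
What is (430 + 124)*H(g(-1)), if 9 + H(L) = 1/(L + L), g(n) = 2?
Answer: -9695/2 ≈ -4847.5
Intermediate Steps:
H(L) = -9 + 1/(2*L) (H(L) = -9 + 1/(L + L) = -9 + 1/(2*L))
(430 + 124)*H(g(-1)) = (430 + 124)*(-9 + (1/2)/2) = 554*(-9 + (1/2)*(1/2)) = 554*(-9 + 1/4) = 554*(-35/4) = -9695/2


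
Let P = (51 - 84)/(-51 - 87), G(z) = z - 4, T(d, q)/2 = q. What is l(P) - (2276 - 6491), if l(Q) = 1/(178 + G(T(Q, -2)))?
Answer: 716551/170 ≈ 4215.0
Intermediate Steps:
T(d, q) = 2*q
G(z) = -4 + z
P = 11/46 (P = -33/(-138) = -33*(-1/138) = 11/46 ≈ 0.23913)
l(Q) = 1/170 (l(Q) = 1/(178 + (-4 + 2*(-2))) = 1/(178 + (-4 - 4)) = 1/(178 - 8) = 1/170)
l(P) - (2276 - 6491) = 1/170 - (2276 - 6491) = 1/170 - 1*(-4215) = 1/170 + 4215 = 716551/170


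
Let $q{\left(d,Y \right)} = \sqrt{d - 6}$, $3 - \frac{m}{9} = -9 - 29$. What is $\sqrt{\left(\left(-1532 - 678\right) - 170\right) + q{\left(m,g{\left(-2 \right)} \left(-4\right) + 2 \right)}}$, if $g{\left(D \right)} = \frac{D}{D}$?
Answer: $\sqrt{-2380 + 11 \sqrt{3}} \approx 48.59 i$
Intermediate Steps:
$g{\left(D \right)} = 1$
$m = 369$ ($m = 27 - 9 \left(-9 - 29\right) = 27 - -342 = 27 + 342 = 369$)
$q{\left(d,Y \right)} = \sqrt{-6 + d}$
$\sqrt{\left(\left(-1532 - 678\right) - 170\right) + q{\left(m,g{\left(-2 \right)} \left(-4\right) + 2 \right)}} = \sqrt{\left(\left(-1532 - 678\right) - 170\right) + \sqrt{-6 + 369}} = \sqrt{\left(\left(-1532 - 678\right) - 170\right) + \sqrt{363}} = \sqrt{\left(\left(-1532 - 678\right) - 170\right) + 11 \sqrt{3}} = \sqrt{\left(-2210 - 170\right) + 11 \sqrt{3}} = \sqrt{-2380 + 11 \sqrt{3}}$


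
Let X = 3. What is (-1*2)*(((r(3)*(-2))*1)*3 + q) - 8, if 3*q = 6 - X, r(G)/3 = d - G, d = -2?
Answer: -190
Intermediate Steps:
r(G) = -6 - 3*G (r(G) = 3*(-2 - G) = -6 - 3*G)
q = 1 (q = (6 - 1*3)/3 = (6 - 3)/3 = (⅓)*3 = 1)
(-1*2)*(((r(3)*(-2))*1)*3 + q) - 8 = (-1*2)*((((-6 - 3*3)*(-2))*1)*3 + 1) - 8 = -2*((((-6 - 9)*(-2))*1)*3 + 1) - 8 = -2*((-15*(-2)*1)*3 + 1) - 8 = -2*((30*1)*3 + 1) - 8 = -2*(30*3 + 1) - 8 = -2*(90 + 1) - 8 = -2*91 - 8 = -182 - 8 = -190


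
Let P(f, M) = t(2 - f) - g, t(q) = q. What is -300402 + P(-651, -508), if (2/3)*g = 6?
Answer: -299758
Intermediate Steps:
g = 9 (g = (3/2)*6 = 9)
P(f, M) = -7 - f (P(f, M) = (2 - f) - 1*9 = (2 - f) - 9 = -7 - f)
-300402 + P(-651, -508) = -300402 + (-7 - 1*(-651)) = -300402 + (-7 + 651) = -300402 + 644 = -299758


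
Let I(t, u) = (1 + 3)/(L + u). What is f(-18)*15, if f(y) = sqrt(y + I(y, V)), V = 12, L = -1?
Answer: 15*I*sqrt(2134)/11 ≈ 62.994*I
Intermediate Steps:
I(t, u) = 4/(-1 + u) (I(t, u) = (1 + 3)/(-1 + u) = 4/(-1 + u))
f(y) = sqrt(4/11 + y) (f(y) = sqrt(y + 4/(-1 + 12)) = sqrt(y + 4/11) = sqrt(4/11 + y))
f(-18)*15 = (sqrt(44 + 121*(-18))/11)*15 = (sqrt(44 - 2178)/11)*15 = (sqrt(-2134)/11)*15 = ((I*sqrt(2134))/11)*15 = (I*sqrt(2134)/11)*15 = 15*I*sqrt(2134)/11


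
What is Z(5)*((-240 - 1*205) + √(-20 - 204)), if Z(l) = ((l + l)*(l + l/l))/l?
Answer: -5340 + 48*I*√14 ≈ -5340.0 + 179.6*I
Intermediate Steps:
Z(l) = 2 + 2*l (Z(l) = ((2*l)*(l + 1))/l = ((2*l)*(1 + l))/l = (2*l*(1 + l))/l = 2 + 2*l)
Z(5)*((-240 - 1*205) + √(-20 - 204)) = (2 + 2*5)*((-240 - 1*205) + √(-20 - 204)) = (2 + 10)*((-240 - 205) + √(-224)) = 12*(-445 + 4*I*√14) = -5340 + 48*I*√14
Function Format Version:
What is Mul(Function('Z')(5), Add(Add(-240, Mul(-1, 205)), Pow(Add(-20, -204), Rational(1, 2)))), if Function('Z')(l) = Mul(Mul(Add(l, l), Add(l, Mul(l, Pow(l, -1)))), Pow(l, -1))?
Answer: Add(-5340, Mul(48, I, Pow(14, Rational(1, 2)))) ≈ Add(-5340.0, Mul(179.60, I))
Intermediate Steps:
Function('Z')(l) = Add(2, Mul(2, l)) (Function('Z')(l) = Mul(Mul(Mul(2, l), Add(l, 1)), Pow(l, -1)) = Mul(Mul(Mul(2, l), Add(1, l)), Pow(l, -1)) = Mul(Mul(2, l, Add(1, l)), Pow(l, -1)) = Add(2, Mul(2, l)))
Mul(Function('Z')(5), Add(Add(-240, Mul(-1, 205)), Pow(Add(-20, -204), Rational(1, 2)))) = Mul(Add(2, Mul(2, 5)), Add(Add(-240, Mul(-1, 205)), Pow(Add(-20, -204), Rational(1, 2)))) = Mul(Add(2, 10), Add(Add(-240, -205), Pow(-224, Rational(1, 2)))) = Mul(12, Add(-445, Mul(4, I, Pow(14, Rational(1, 2))))) = Add(-5340, Mul(48, I, Pow(14, Rational(1, 2))))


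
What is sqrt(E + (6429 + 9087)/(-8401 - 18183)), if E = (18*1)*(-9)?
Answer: 3*I*sqrt(797912114)/6646 ≈ 12.751*I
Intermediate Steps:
E = -162 (E = 18*(-9) = -162)
sqrt(E + (6429 + 9087)/(-8401 - 18183)) = sqrt(-162 + (6429 + 9087)/(-8401 - 18183)) = sqrt(-162 + 15516/(-26584)) = sqrt(-162 + 15516*(-1/26584)) = sqrt(-162 - 3879/6646) = sqrt(-1080531/6646) = 3*I*sqrt(797912114)/6646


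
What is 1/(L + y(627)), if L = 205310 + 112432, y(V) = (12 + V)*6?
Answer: 1/321576 ≈ 3.1097e-6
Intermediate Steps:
y(V) = 72 + 6*V
L = 317742
1/(L + y(627)) = 1/(317742 + (72 + 6*627)) = 1/(317742 + (72 + 3762)) = 1/(317742 + 3834) = 1/321576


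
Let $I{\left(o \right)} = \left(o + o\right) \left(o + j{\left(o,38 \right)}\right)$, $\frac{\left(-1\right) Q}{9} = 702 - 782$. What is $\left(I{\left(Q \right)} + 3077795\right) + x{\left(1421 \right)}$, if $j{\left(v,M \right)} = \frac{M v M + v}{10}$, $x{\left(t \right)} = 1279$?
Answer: $153933474$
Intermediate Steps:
$Q = 720$ ($Q = - 9 \left(702 - 782\right) = \left(-9\right) \left(-80\right) = 720$)
$j{\left(v,M \right)} = \frac{v}{10} + \frac{v M^{2}}{10}$ ($j{\left(v,M \right)} = \left(v M^{2} + v\right) \frac{1}{10} = \left(v + v M^{2}\right) \frac{1}{10} = \frac{v}{10} + \frac{v M^{2}}{10}$)
$I{\left(o \right)} = 291 o^{2}$ ($I{\left(o \right)} = \left(o + o\right) \left(o + \frac{o \left(1 + 38^{2}\right)}{10}\right) = 2 o \left(o + \frac{o \left(1 + 1444\right)}{10}\right) = 2 o \left(o + \frac{1}{10} o 1445\right) = 2 o \left(o + \frac{289 o}{2}\right) = 2 o \frac{291 o}{2} = 291 o^{2}$)
$\left(I{\left(Q \right)} + 3077795\right) + x{\left(1421 \right)} = \left(291 \cdot 720^{2} + 3077795\right) + 1279 = \left(291 \cdot 518400 + 3077795\right) + 1279 = \left(150854400 + 3077795\right) + 1279 = 153932195 + 1279 = 153933474$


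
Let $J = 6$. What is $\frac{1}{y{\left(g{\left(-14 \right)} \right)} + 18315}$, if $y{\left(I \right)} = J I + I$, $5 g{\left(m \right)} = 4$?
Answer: $\frac{5}{91603} \approx 5.4583 \cdot 10^{-5}$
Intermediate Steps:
$g{\left(m \right)} = \frac{4}{5}$ ($g{\left(m \right)} = \frac{1}{5} \cdot 4 = \frac{4}{5}$)
$y{\left(I \right)} = 7 I$ ($y{\left(I \right)} = 6 I + I = 7 I$)
$\frac{1}{y{\left(g{\left(-14 \right)} \right)} + 18315} = \frac{1}{7 \cdot \frac{4}{5} + 18315} = \frac{1}{\frac{28}{5} + 18315} = \frac{1}{\frac{91603}{5}} = \frac{5}{91603}$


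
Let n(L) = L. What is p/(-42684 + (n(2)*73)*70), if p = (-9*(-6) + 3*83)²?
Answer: -91809/32464 ≈ -2.8280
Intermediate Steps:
p = 91809 (p = (54 + 249)² = 303² = 91809)
p/(-42684 + (n(2)*73)*70) = 91809/(-42684 + (2*73)*70) = 91809/(-42684 + 146*70) = 91809/(-42684 + 10220) = 91809/(-32464) = 91809*(-1/32464) = -91809/32464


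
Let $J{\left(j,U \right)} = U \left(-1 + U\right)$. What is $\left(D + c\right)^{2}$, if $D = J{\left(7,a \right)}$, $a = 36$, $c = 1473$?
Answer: $7469289$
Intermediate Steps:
$D = 1260$ ($D = 36 \left(-1 + 36\right) = 36 \cdot 35 = 1260$)
$\left(D + c\right)^{2} = \left(1260 + 1473\right)^{2} = 2733^{2} = 7469289$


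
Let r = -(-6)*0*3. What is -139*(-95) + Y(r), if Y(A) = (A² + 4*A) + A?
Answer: 13205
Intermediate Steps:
r = 0 (r = -3*0*3 = 0*3 = 0)
Y(A) = A² + 5*A
-139*(-95) + Y(r) = -139*(-95) + 0*(5 + 0) = 13205 + 0*5 = 13205 + 0 = 13205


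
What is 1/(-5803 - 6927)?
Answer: -1/12730 ≈ -7.8555e-5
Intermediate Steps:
1/(-5803 - 6927) = 1/(-12730) = -1/12730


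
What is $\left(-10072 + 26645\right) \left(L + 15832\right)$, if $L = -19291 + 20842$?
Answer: $288088459$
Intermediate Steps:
$L = 1551$
$\left(-10072 + 26645\right) \left(L + 15832\right) = \left(-10072 + 26645\right) \left(1551 + 15832\right) = 16573 \cdot 17383 = 288088459$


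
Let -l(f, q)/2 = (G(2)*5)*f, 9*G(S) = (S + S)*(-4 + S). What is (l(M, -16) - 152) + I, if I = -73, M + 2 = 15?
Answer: -985/9 ≈ -109.44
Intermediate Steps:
M = 13 (M = -2 + 15 = 13)
G(S) = 2*S*(-4 + S)/9 (G(S) = ((S + S)*(-4 + S))/9 = ((2*S)*(-4 + S))/9 = (2*S*(-4 + S))/9 = 2*S*(-4 + S)/9)
l(f, q) = 80*f/9 (l(f, q) = -2*((2/9)*2*(-4 + 2))*5*f = -2*((2/9)*2*(-2))*5*f = -2*(-8/9*5)*f = -(-80)*f/9 = 80*f/9)
(l(M, -16) - 152) + I = ((80/9)*13 - 152) - 73 = (1040/9 - 152) - 73 = -328/9 - 73 = -985/9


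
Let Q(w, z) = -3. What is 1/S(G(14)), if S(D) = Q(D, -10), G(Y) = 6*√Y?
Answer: -⅓ ≈ -0.33333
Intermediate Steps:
S(D) = -3
1/S(G(14)) = 1/(-3) = -⅓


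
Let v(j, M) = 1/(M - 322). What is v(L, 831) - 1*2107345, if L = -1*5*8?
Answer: -1072638604/509 ≈ -2.1073e+6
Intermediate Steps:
L = -40 (L = -5*8 = -40)
v(j, M) = 1/(-322 + M)
v(L, 831) - 1*2107345 = 1/(-322 + 831) - 1*2107345 = 1/509 - 2107345 = -1072638604/509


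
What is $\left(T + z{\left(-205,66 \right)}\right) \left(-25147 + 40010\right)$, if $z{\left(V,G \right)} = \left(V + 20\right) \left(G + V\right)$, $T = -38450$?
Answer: $-189280305$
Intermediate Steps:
$z{\left(V,G \right)} = \left(20 + V\right) \left(G + V\right)$
$\left(T + z{\left(-205,66 \right)}\right) \left(-25147 + 40010\right) = \left(-38450 + \left(\left(-205\right)^{2} + 20 \cdot 66 + 20 \left(-205\right) + 66 \left(-205\right)\right)\right) \left(-25147 + 40010\right) = \left(-38450 + \left(42025 + 1320 - 4100 - 13530\right)\right) 14863 = \left(-38450 + 25715\right) 14863 = \left(-12735\right) 14863 = -189280305$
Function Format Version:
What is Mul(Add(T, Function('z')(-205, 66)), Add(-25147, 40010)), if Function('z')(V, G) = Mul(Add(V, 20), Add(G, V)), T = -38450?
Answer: -189280305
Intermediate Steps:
Function('z')(V, G) = Mul(Add(20, V), Add(G, V))
Mul(Add(T, Function('z')(-205, 66)), Add(-25147, 40010)) = Mul(Add(-38450, Add(Pow(-205, 2), Mul(20, 66), Mul(20, -205), Mul(66, -205))), Add(-25147, 40010)) = Mul(Add(-38450, Add(42025, 1320, -4100, -13530)), 14863) = Mul(Add(-38450, 25715), 14863) = Mul(-12735, 14863) = -189280305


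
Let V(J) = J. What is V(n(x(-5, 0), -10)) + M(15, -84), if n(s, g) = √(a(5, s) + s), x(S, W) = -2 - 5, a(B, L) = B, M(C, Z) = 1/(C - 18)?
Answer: -⅓ + I*√2 ≈ -0.33333 + 1.4142*I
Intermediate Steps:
M(C, Z) = 1/(-18 + C)
x(S, W) = -7
n(s, g) = √(5 + s)
V(n(x(-5, 0), -10)) + M(15, -84) = √(5 - 7) + 1/(-18 + 15) = √(-2) + 1/(-3) = I*√2 - ⅓ = -⅓ + I*√2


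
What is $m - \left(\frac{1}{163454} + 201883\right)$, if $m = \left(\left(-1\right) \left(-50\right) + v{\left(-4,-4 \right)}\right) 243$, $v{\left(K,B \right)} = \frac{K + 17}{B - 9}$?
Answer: $- \frac{31052337105}{163454} \approx -1.8998 \cdot 10^{5}$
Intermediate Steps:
$v{\left(K,B \right)} = \frac{17 + K}{-9 + B}$
$m = 11907$ ($m = \left(\left(-1\right) \left(-50\right) + \frac{17 - 4}{-9 - 4}\right) 243 = \left(50 + \frac{1}{-13} \cdot 13\right) 243 = \left(50 - 1\right) 243 = 49 \cdot 243 = 11907$)
$m - \left(\frac{1}{163454} + 201883\right) = 11907 - \left(\frac{1}{163454} + 201883\right) = 11907 - \frac{32998583883}{163454} = - \frac{31052337105}{163454}$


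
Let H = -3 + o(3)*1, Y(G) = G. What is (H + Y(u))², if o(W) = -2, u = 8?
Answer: 9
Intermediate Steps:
H = -5 (H = -3 - 2*1 = -3 - 2 = -5)
(H + Y(u))² = (-5 + 8)² = 3² = 9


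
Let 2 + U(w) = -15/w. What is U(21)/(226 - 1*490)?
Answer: 19/1848 ≈ 0.010281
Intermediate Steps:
U(w) = -2 - 15/w
U(21)/(226 - 1*490) = (-2 - 15/21)/(226 - 1*490) = (-2 - 15*1/21)/(226 - 490) = (-2 - 5/7)/(-264) = -19/7*(-1/264) = 19/1848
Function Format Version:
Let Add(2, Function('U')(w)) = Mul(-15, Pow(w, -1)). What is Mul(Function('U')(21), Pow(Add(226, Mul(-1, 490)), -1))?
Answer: Rational(19, 1848) ≈ 0.010281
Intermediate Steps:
Function('U')(w) = Add(-2, Mul(-15, Pow(w, -1)))
Mul(Function('U')(21), Pow(Add(226, Mul(-1, 490)), -1)) = Mul(Add(-2, Mul(-15, Pow(21, -1))), Pow(Add(226, Mul(-1, 490)), -1)) = Mul(Add(-2, Mul(-15, Rational(1, 21))), Pow(Add(226, -490), -1)) = Mul(Add(-2, Rational(-5, 7)), Pow(-264, -1)) = Mul(Rational(-19, 7), Rational(-1, 264)) = Rational(19, 1848)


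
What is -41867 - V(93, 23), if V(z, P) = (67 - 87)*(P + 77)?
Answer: -39867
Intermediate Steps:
V(z, P) = -1540 - 20*P (V(z, P) = -20*(77 + P) = -1540 - 20*P)
-41867 - V(93, 23) = -41867 - (-1540 - 20*23) = -41867 - (-1540 - 460) = -41867 - 1*(-2000) = -41867 + 2000 = -39867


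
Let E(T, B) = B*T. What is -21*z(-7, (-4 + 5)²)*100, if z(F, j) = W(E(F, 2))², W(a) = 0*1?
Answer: 0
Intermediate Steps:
W(a) = 0
z(F, j) = 0 (z(F, j) = 0² = 0)
-21*z(-7, (-4 + 5)²)*100 = -21*0*100 = 0*100 = 0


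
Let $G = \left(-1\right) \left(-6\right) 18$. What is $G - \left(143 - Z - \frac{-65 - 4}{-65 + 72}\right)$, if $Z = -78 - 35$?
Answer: $- \frac{1105}{7} \approx -157.86$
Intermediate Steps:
$Z = -113$
$G = 108$ ($G = 6 \cdot 18 = 108$)
$G - \left(143 - Z - \frac{-65 - 4}{-65 + 72}\right) = 108 - \left(256 - \frac{-65 - 4}{-65 + 72}\right) = 108 - \left(256 + \frac{69}{7}\right) = 108 - \frac{1861}{7} = - \frac{1105}{7}$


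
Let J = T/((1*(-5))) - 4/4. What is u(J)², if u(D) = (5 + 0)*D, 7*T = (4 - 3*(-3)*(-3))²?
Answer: 318096/49 ≈ 6491.8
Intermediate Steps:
T = 529/7 (T = (4 - 3*(-3)*(-3))²/7 = (4 + 9*(-3))²/7 = (4 - 27)²/7 = (⅐)*(-23)² = (⅐)*529 = 529/7 ≈ 75.571)
J = -564/35 (J = 529/(7*((1*(-5)))) - 4/4 = (529/7)/(-5) - 4*¼ = (529/7)*(-⅕) - 1 = -529/35 - 1 = -564/35 ≈ -16.114)
u(D) = 5*D
u(J)² = (5*(-564/35))² = (-564/7)² = 318096/49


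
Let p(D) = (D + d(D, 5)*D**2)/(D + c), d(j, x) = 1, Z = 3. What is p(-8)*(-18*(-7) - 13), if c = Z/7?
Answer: -44296/53 ≈ -835.77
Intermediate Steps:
c = 3/7 ≈ 0.42857
p(D) = (D + D**2)/(3/7 + D) (p(D) = (D + 1*D**2)/(D + 3/7) = (D + D**2)/(3/7 + D))
p(-8)*(-18*(-7) - 13) = (7*(-8)*(1 - 8)/(3 + 7*(-8)))*(-18*(-7) - 13) = (7*(-8)*(-7)/(3 - 56))*(126 - 13) = (7*(-8)*(-7)/(-53))*113 = (7*(-8)*(-1/53)*(-7))*113 = -392/53*113 = -44296/53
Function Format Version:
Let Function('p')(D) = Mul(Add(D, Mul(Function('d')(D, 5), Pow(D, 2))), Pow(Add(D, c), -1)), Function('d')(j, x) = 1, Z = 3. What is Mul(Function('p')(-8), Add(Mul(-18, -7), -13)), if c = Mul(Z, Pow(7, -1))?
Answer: Rational(-44296, 53) ≈ -835.77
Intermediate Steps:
c = Rational(3, 7) (c = Mul(3, Pow(7, -1)) = Mul(3, Rational(1, 7)) = Rational(3, 7) ≈ 0.42857)
Function('p')(D) = Mul(Pow(Add(Rational(3, 7), D), -1), Add(D, Pow(D, 2))) (Function('p')(D) = Mul(Add(D, Mul(1, Pow(D, 2))), Pow(Add(D, Rational(3, 7)), -1)) = Mul(Add(D, Pow(D, 2)), Pow(Add(Rational(3, 7), D), -1)) = Mul(Pow(Add(Rational(3, 7), D), -1), Add(D, Pow(D, 2))))
Mul(Function('p')(-8), Add(Mul(-18, -7), -13)) = Mul(Mul(7, -8, Pow(Add(3, Mul(7, -8)), -1), Add(1, -8)), Add(Mul(-18, -7), -13)) = Mul(Mul(7, -8, Pow(Add(3, -56), -1), -7), Add(126, -13)) = Mul(Mul(7, -8, Pow(-53, -1), -7), 113) = Mul(Mul(7, -8, Rational(-1, 53), -7), 113) = Mul(Rational(-392, 53), 113) = Rational(-44296, 53)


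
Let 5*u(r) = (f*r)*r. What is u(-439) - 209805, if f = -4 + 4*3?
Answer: 492743/5 ≈ 98549.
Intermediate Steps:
f = 8 (f = -4 + 12 = 8)
u(r) = 8*r²/5 (u(r) = ((8*r)*r)/5 = (8*r²)/5 = 8*r²/5)
u(-439) - 209805 = (8/5)*(-439)² - 209805 = (8/5)*192721 - 209805 = 1541768/5 - 209805 = 492743/5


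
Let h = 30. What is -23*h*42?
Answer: -28980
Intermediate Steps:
-23*h*42 = -23*30*42 = -690*42 = -28980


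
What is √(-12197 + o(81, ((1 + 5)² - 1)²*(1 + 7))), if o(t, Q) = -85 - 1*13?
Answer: I*√12295 ≈ 110.88*I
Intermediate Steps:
o(t, Q) = -98 (o(t, Q) = -85 - 13 = -98)
√(-12197 + o(81, ((1 + 5)² - 1)²*(1 + 7))) = √(-12197 - 98) = √(-12295) = I*√12295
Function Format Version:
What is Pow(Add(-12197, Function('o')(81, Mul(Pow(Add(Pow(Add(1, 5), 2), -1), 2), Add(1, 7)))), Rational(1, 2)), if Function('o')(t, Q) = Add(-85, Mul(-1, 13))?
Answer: Mul(I, Pow(12295, Rational(1, 2))) ≈ Mul(110.88, I)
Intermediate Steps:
Function('o')(t, Q) = -98 (Function('o')(t, Q) = Add(-85, -13) = -98)
Pow(Add(-12197, Function('o')(81, Mul(Pow(Add(Pow(Add(1, 5), 2), -1), 2), Add(1, 7)))), Rational(1, 2)) = Pow(Add(-12197, -98), Rational(1, 2)) = Pow(-12295, Rational(1, 2)) = Mul(I, Pow(12295, Rational(1, 2)))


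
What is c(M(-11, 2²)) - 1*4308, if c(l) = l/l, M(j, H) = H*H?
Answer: -4307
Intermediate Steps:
M(j, H) = H²
c(l) = 1
c(M(-11, 2²)) - 1*4308 = 1 - 1*4308 = 1 - 4308 = -4307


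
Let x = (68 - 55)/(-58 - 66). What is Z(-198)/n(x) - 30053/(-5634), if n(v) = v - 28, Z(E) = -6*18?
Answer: 180185233/19634490 ≈ 9.1770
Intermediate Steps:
x = -13/124 (x = 13/(-124) = 13*(-1/124) = -13/124 ≈ -0.10484)
Z(E) = -108
n(v) = -28 + v
Z(-198)/n(x) - 30053/(-5634) = -108/(-28 - 13/124) - 30053/(-5634) = -108/(-3485/124) - 30053*(-1/5634) = -108*(-124/3485) + 30053/5634 = 13392/3485 + 30053/5634 = 180185233/19634490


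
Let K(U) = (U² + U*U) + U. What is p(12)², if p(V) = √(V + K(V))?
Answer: 312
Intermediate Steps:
K(U) = U + 2*U² (K(U) = (U² + U²) + U = 2*U² + U = U + 2*U²)
p(V) = √(V + V*(1 + 2*V))
p(12)² = (√2*√(12*(1 + 12)))² = (√2*√(12*13))² = (√2*√156)² = (√2*(2*√39))² = (2*√78)² = 312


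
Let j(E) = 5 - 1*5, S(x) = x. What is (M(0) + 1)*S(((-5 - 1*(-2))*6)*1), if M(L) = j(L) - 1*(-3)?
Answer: -72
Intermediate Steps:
j(E) = 0 (j(E) = 5 - 5 = 0)
M(L) = 3 (M(L) = 0 - 1*(-3) = 0 + 3 = 3)
(M(0) + 1)*S(((-5 - 1*(-2))*6)*1) = (3 + 1)*(((-5 - 1*(-2))*6)*1) = 4*(((-5 + 2)*6)*1) = 4*(-3*6*1) = 4*(-18*1) = 4*(-18) = -72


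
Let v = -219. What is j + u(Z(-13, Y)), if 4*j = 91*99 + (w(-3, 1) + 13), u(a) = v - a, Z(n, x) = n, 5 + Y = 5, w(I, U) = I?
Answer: 8195/4 ≈ 2048.8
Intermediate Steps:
Y = 0 (Y = -5 + 5 = 0)
u(a) = -219 - a
j = 9019/4 (j = (91*99 + (-3 + 13))/4 = (9009 + 10)/4 = (¼)*9019 = 9019/4 ≈ 2254.8)
j + u(Z(-13, Y)) = 9019/4 + (-219 - 1*(-13)) = 9019/4 + (-219 + 13) = 9019/4 - 206 = 8195/4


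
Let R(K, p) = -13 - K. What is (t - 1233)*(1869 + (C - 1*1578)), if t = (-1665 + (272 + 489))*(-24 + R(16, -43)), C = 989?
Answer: 59749120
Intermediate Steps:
t = 47912 (t = (-1665 + (272 + 489))*(-24 + (-13 - 1*16)) = (-1665 + 761)*(-24 + (-13 - 16)) = -904*(-24 - 29) = -904*(-53) = 47912)
(t - 1233)*(1869 + (C - 1*1578)) = (47912 - 1233)*(1869 + (989 - 1*1578)) = 46679*(1869 + (989 - 1578)) = 46679*(1869 - 589) = 46679*1280 = 59749120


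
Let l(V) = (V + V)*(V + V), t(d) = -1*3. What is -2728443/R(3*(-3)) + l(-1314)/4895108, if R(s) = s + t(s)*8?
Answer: 1113020922293/13461547 ≈ 82682.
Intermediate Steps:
t(d) = -3
l(V) = 4*V² (l(V) = (2*V)*(2*V) = 4*V²)
R(s) = -24 + s (R(s) = s - 3*8 = s - 24 = -24 + s)
-2728443/R(3*(-3)) + l(-1314)/4895108 = -2728443/(-24 + 3*(-3)) + (4*(-1314)²)/4895108 = -2728443/(-24 - 9) + (4*1726596)*(1/4895108) = -2728443/(-33) + 6906384*(1/4895108) = -2728443*(-1/33) + 1726596/1223777 = 909481/11 + 1726596/1223777 = 1113020922293/13461547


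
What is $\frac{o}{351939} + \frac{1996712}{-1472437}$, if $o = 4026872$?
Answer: $\frac{5226594502496}{518208005343} \approx 10.086$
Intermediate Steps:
$\frac{o}{351939} + \frac{1996712}{-1472437} = \frac{4026872}{351939} + \frac{1996712}{-1472437} = 4026872 \cdot \frac{1}{351939} + 1996712 \left(- \frac{1}{1472437}\right) = \frac{4026872}{351939} - \frac{1996712}{1472437} = \frac{5226594502496}{518208005343}$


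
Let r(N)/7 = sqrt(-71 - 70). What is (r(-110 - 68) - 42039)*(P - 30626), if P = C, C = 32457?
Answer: -76973409 + 12817*I*sqrt(141) ≈ -7.6973e+7 + 1.5219e+5*I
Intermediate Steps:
r(N) = 7*I*sqrt(141) (r(N) = 7*sqrt(-71 - 70) = 7*sqrt(-141) = 7*(I*sqrt(141)) = 7*I*sqrt(141))
P = 32457
(r(-110 - 68) - 42039)*(P - 30626) = (7*I*sqrt(141) - 42039)*(32457 - 30626) = (-42039 + 7*I*sqrt(141))*1831 = -76973409 + 12817*I*sqrt(141)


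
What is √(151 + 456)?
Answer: √607 ≈ 24.637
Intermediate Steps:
√(151 + 456) = √607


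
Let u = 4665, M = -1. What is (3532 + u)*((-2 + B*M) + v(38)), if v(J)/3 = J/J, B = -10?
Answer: 90167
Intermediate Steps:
v(J) = 3 (v(J) = 3*(J/J) = 3*1 = 3)
(3532 + u)*((-2 + B*M) + v(38)) = (3532 + 4665)*((-2 - 10*(-1)) + 3) = 8197*((-2 + 10) + 3) = 8197*(8 + 3) = 8197*11 = 90167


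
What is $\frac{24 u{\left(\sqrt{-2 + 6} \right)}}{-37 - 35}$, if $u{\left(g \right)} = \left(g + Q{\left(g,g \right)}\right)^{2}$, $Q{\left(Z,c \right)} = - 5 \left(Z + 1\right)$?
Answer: $- \frac{169}{3} \approx -56.333$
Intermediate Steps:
$Q{\left(Z,c \right)} = -5 - 5 Z$ ($Q{\left(Z,c \right)} = - 5 \left(1 + Z\right) = -5 - 5 Z$)
$u{\left(g \right)} = \left(-5 - 4 g\right)^{2}$ ($u{\left(g \right)} = \left(g - \left(5 + 5 g\right)\right)^{2} = \left(-5 - 4 g\right)^{2}$)
$\frac{24 u{\left(\sqrt{-2 + 6} \right)}}{-37 - 35} = \frac{24 \left(5 + 4 \sqrt{-2 + 6}\right)^{2}}{-37 - 35} = \frac{24 \left(5 + 4 \sqrt{4}\right)^{2}}{-72} = 24 \left(5 + 4 \cdot 2\right)^{2} \left(- \frac{1}{72}\right) = 24 \left(5 + 8\right)^{2} \left(- \frac{1}{72}\right) = 24 \cdot 13^{2} \left(- \frac{1}{72}\right) = 24 \cdot 169 \left(- \frac{1}{72}\right) = 4056 \left(- \frac{1}{72}\right) = - \frac{169}{3}$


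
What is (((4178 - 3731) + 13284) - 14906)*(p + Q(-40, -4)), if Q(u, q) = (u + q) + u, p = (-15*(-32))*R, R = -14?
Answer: 7994700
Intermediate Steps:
p = -6720 (p = -15*(-32)*(-14) = 480*(-14) = -6720)
Q(u, q) = q + 2*u (Q(u, q) = (q + u) + u = q + 2*u)
(((4178 - 3731) + 13284) - 14906)*(p + Q(-40, -4)) = (((4178 - 3731) + 13284) - 14906)*(-6720 + (-4 + 2*(-40))) = ((447 + 13284) - 14906)*(-6720 + (-4 - 80)) = (13731 - 14906)*(-6720 - 84) = -1175*(-6804) = 7994700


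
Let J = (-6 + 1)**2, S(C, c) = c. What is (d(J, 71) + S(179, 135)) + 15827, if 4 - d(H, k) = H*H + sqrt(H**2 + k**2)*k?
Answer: 15341 - 71*sqrt(5666) ≈ 9996.6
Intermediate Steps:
J = 25 (J = (-5)**2 = 25)
d(H, k) = 4 - H**2 - k*sqrt(H**2 + k**2) (d(H, k) = 4 - (H*H + sqrt(H**2 + k**2)*k) = 4 - (H**2 + k*sqrt(H**2 + k**2)) = 4 + (-H**2 - k*sqrt(H**2 + k**2)) = 4 - H**2 - k*sqrt(H**2 + k**2))
(d(J, 71) + S(179, 135)) + 15827 = ((4 - 1*25**2 - 1*71*sqrt(25**2 + 71**2)) + 135) + 15827 = ((4 - 1*625 - 1*71*sqrt(625 + 5041)) + 135) + 15827 = ((4 - 625 - 1*71*sqrt(5666)) + 135) + 15827 = ((4 - 625 - 71*sqrt(5666)) + 135) + 15827 = ((-621 - 71*sqrt(5666)) + 135) + 15827 = (-486 - 71*sqrt(5666)) + 15827 = 15341 - 71*sqrt(5666)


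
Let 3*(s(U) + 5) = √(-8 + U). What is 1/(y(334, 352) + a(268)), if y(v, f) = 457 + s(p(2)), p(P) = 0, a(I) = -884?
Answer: -486/209953 - 3*I*√2/839812 ≈ -0.0023148 - 5.0519e-6*I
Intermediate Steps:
s(U) = -5 + √(-8 + U)/3
y(v, f) = 452 + 2*I*√2/3 (y(v, f) = 457 + (-5 + √(-8 + 0)/3) = 457 + (-5 + √(-8)/3) = 457 + (-5 + (2*I*√2)/3) = 457 + (-5 + 2*I*√2/3) = 452 + 2*I*√2/3)
1/(y(334, 352) + a(268)) = 1/((452 + 2*I*√2/3) - 884) = 1/(-432 + 2*I*√2/3)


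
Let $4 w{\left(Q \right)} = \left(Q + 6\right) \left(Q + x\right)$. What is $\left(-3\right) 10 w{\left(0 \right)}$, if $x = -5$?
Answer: $225$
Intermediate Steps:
$w{\left(Q \right)} = \frac{\left(-5 + Q\right) \left(6 + Q\right)}{4}$ ($w{\left(Q \right)} = \frac{\left(Q + 6\right) \left(Q - 5\right)}{4} = \frac{\left(6 + Q\right) \left(-5 + Q\right)}{4} = \frac{\left(-5 + Q\right) \left(6 + Q\right)}{4}$)
$\left(-3\right) 10 w{\left(0 \right)} = \left(-3\right) 10 \left(- \frac{15}{2} + \frac{1}{4} \cdot 0 + \frac{0^{2}}{4}\right) = - 30 \left(- \frac{15}{2} + 0 + \frac{1}{4} \cdot 0\right) = - 30 \left(- \frac{15}{2} + 0 + 0\right) = \left(-30\right) \left(- \frac{15}{2}\right) = 225$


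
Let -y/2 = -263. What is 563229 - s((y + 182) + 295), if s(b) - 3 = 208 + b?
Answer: 562015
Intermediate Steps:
y = 526 (y = -2*(-263) = 526)
s(b) = 211 + b (s(b) = 3 + (208 + b) = 211 + b)
563229 - s((y + 182) + 295) = 563229 - (211 + ((526 + 182) + 295)) = 563229 - (211 + (708 + 295)) = 563229 - (211 + 1003) = 563229 - 1*1214 = 563229 - 1214 = 562015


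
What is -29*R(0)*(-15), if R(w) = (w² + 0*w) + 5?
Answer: 2175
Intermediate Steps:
R(w) = 5 + w² (R(w) = (w² + 0) + 5 = w² + 5 = 5 + w²)
-29*R(0)*(-15) = -29*(5 + 0²)*(-15) = -29*(5 + 0)*(-15) = -29*5*(-15) = -145*(-15) = 2175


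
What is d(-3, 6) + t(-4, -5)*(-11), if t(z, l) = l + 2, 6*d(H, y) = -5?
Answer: 193/6 ≈ 32.167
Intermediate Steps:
d(H, y) = -⅚ (d(H, y) = (⅙)*(-5) = -⅚)
t(z, l) = 2 + l
d(-3, 6) + t(-4, -5)*(-11) = -⅚ + (2 - 5)*(-11) = -⅚ - 3*(-11) = -⅚ + 33 = 193/6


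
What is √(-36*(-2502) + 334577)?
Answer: √424649 ≈ 651.65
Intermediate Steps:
√(-36*(-2502) + 334577) = √(90072 + 334577) = √424649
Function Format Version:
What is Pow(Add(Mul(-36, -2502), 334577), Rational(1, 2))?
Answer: Pow(424649, Rational(1, 2)) ≈ 651.65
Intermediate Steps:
Pow(Add(Mul(-36, -2502), 334577), Rational(1, 2)) = Pow(Add(90072, 334577), Rational(1, 2)) = Pow(424649, Rational(1, 2))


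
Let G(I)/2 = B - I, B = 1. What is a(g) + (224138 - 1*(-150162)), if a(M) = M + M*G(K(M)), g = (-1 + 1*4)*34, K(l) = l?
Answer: 353798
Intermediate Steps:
g = 102 (g = (-1 + 4)*34 = 3*34 = 102)
G(I) = 2 - 2*I (G(I) = 2*(1 - I) = 2 - 2*I)
a(M) = M + M*(2 - 2*M)
a(g) + (224138 - 1*(-150162)) = 102*(3 - 2*102) + (224138 - 1*(-150162)) = 102*(3 - 204) + (224138 + 150162) = 102*(-201) + 374300 = -20502 + 374300 = 353798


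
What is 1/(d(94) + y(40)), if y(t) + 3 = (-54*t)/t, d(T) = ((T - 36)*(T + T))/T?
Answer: 1/59 ≈ 0.016949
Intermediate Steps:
d(T) = -72 + 2*T (d(T) = ((-36 + T)*(2*T))/T = (2*T*(-36 + T))/T = -72 + 2*T)
y(t) = -57 (y(t) = -3 + (-54*t)/t = -3 - 54 = -57)
1/(d(94) + y(40)) = 1/((-72 + 2*94) - 57) = 1/((-72 + 188) - 57) = 1/(116 - 57) = 1/59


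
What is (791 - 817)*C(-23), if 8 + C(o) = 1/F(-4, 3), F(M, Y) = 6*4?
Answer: 2483/12 ≈ 206.92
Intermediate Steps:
F(M, Y) = 24
C(o) = -191/24 (C(o) = -8 + 1/24 = -191/24)
(791 - 817)*C(-23) = (791 - 817)*(-191/24) = -26*(-191/24) = 2483/12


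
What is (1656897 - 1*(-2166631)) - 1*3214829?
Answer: 608699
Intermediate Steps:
(1656897 - 1*(-2166631)) - 1*3214829 = (1656897 + 2166631) - 3214829 = 3823528 - 3214829 = 608699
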